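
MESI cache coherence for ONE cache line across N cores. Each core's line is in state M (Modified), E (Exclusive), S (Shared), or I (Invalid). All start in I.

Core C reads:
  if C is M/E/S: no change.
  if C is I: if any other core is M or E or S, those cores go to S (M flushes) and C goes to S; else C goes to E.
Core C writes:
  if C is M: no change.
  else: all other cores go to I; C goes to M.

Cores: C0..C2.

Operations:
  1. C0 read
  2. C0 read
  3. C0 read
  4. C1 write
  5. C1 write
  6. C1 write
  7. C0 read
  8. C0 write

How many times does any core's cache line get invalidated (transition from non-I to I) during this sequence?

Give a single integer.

Op 1: C0 read [C0 read from I: no other sharers -> C0=E (exclusive)] -> [E,I,I] (invalidations this op: 0; running total: 0)
Op 2: C0 read [C0 read: already in E, no change] -> [E,I,I] (invalidations this op: 0; running total: 0)
Op 3: C0 read [C0 read: already in E, no change] -> [E,I,I] (invalidations this op: 0; running total: 0)
Op 4: C1 write [C1 write: invalidate ['C0=E'] -> C1=M] -> [I,M,I] (invalidations this op: 1; running total: 1)
Op 5: C1 write [C1 write: already M (modified), no change] -> [I,M,I] (invalidations this op: 0; running total: 1)
Op 6: C1 write [C1 write: already M (modified), no change] -> [I,M,I] (invalidations this op: 0; running total: 1)
Op 7: C0 read [C0 read from I: others=['C1=M'] -> C0=S, others downsized to S] -> [S,S,I] (invalidations this op: 0; running total: 1)
Op 8: C0 write [C0 write: invalidate ['C1=S'] -> C0=M] -> [M,I,I] (invalidations this op: 1; running total: 2)

Answer: 2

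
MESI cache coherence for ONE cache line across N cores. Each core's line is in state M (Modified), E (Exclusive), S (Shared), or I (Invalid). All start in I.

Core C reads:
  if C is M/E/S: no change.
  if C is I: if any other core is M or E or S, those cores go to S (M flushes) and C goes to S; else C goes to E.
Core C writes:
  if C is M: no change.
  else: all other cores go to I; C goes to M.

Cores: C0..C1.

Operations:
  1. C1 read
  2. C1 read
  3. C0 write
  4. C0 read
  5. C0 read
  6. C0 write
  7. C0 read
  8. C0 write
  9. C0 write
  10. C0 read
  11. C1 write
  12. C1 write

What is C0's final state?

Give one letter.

Answer: I

Derivation:
Op 1: C1 read [C1 read from I: no other sharers -> C1=E (exclusive)] -> [I,E]
Op 2: C1 read [C1 read: already in E, no change] -> [I,E]
Op 3: C0 write [C0 write: invalidate ['C1=E'] -> C0=M] -> [M,I]
Op 4: C0 read [C0 read: already in M, no change] -> [M,I]
Op 5: C0 read [C0 read: already in M, no change] -> [M,I]
Op 6: C0 write [C0 write: already M (modified), no change] -> [M,I]
Op 7: C0 read [C0 read: already in M, no change] -> [M,I]
Op 8: C0 write [C0 write: already M (modified), no change] -> [M,I]
Op 9: C0 write [C0 write: already M (modified), no change] -> [M,I]
Op 10: C0 read [C0 read: already in M, no change] -> [M,I]
Op 11: C1 write [C1 write: invalidate ['C0=M'] -> C1=M] -> [I,M]
Op 12: C1 write [C1 write: already M (modified), no change] -> [I,M]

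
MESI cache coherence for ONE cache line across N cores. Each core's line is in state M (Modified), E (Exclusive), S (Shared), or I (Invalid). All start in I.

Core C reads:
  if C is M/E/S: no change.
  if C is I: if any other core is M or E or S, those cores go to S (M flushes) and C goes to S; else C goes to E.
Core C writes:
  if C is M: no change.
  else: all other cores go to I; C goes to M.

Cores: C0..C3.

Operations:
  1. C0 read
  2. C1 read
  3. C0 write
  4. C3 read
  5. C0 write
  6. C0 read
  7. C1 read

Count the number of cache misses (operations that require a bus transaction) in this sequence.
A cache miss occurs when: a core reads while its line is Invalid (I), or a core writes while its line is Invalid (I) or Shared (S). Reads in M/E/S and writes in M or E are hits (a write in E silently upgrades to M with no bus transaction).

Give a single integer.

Op 1: C0 read [C0 read from I: no other sharers -> C0=E (exclusive)] -> [E,I,I,I] [MISS #1: read from I]
Op 2: C1 read [C1 read from I: others=['C0=E'] -> C1=S, others downsized to S] -> [S,S,I,I] [MISS #2: read from I]
Op 3: C0 write [C0 write: invalidate ['C1=S'] -> C0=M] -> [M,I,I,I] [MISS #3: write from S]
Op 4: C3 read [C3 read from I: others=['C0=M'] -> C3=S, others downsized to S] -> [S,I,I,S] [MISS #4: read from I]
Op 5: C0 write [C0 write: invalidate ['C3=S'] -> C0=M] -> [M,I,I,I] [MISS #5: write from S]
Op 6: C0 read [C0 read: already in M, no change] -> [M,I,I,I] [hit: read from M]
Op 7: C1 read [C1 read from I: others=['C0=M'] -> C1=S, others downsized to S] -> [S,S,I,I] [MISS #6: read from I]

Answer: 6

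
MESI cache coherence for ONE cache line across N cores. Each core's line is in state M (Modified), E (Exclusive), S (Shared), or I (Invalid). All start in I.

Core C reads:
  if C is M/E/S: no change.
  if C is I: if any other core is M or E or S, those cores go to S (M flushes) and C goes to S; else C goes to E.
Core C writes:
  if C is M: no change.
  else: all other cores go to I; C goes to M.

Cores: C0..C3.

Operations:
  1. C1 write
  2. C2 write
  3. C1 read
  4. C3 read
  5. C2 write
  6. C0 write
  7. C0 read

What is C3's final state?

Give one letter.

Op 1: C1 write [C1 write: invalidate none -> C1=M] -> [I,M,I,I]
Op 2: C2 write [C2 write: invalidate ['C1=M'] -> C2=M] -> [I,I,M,I]
Op 3: C1 read [C1 read from I: others=['C2=M'] -> C1=S, others downsized to S] -> [I,S,S,I]
Op 4: C3 read [C3 read from I: others=['C1=S', 'C2=S'] -> C3=S, others downsized to S] -> [I,S,S,S]
Op 5: C2 write [C2 write: invalidate ['C1=S', 'C3=S'] -> C2=M] -> [I,I,M,I]
Op 6: C0 write [C0 write: invalidate ['C2=M'] -> C0=M] -> [M,I,I,I]
Op 7: C0 read [C0 read: already in M, no change] -> [M,I,I,I]

Answer: I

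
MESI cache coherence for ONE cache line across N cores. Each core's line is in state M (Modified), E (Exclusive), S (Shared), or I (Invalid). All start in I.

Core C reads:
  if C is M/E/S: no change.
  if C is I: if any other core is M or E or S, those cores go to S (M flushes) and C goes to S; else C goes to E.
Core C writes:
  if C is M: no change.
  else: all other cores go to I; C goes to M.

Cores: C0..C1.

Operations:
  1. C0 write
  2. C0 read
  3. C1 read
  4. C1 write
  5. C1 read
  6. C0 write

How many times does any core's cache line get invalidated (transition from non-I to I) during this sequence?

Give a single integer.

Op 1: C0 write [C0 write: invalidate none -> C0=M] -> [M,I] (invalidations this op: 0; running total: 0)
Op 2: C0 read [C0 read: already in M, no change] -> [M,I] (invalidations this op: 0; running total: 0)
Op 3: C1 read [C1 read from I: others=['C0=M'] -> C1=S, others downsized to S] -> [S,S] (invalidations this op: 0; running total: 0)
Op 4: C1 write [C1 write: invalidate ['C0=S'] -> C1=M] -> [I,M] (invalidations this op: 1; running total: 1)
Op 5: C1 read [C1 read: already in M, no change] -> [I,M] (invalidations this op: 0; running total: 1)
Op 6: C0 write [C0 write: invalidate ['C1=M'] -> C0=M] -> [M,I] (invalidations this op: 1; running total: 2)

Answer: 2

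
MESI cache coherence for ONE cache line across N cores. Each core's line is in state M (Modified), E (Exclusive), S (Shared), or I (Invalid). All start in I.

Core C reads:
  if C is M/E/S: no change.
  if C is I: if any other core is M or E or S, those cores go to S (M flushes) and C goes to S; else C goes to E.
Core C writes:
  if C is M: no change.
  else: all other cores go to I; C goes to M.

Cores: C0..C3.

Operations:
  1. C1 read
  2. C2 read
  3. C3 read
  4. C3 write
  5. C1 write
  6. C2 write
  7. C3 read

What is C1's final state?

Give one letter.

Op 1: C1 read [C1 read from I: no other sharers -> C1=E (exclusive)] -> [I,E,I,I]
Op 2: C2 read [C2 read from I: others=['C1=E'] -> C2=S, others downsized to S] -> [I,S,S,I]
Op 3: C3 read [C3 read from I: others=['C1=S', 'C2=S'] -> C3=S, others downsized to S] -> [I,S,S,S]
Op 4: C3 write [C3 write: invalidate ['C1=S', 'C2=S'] -> C3=M] -> [I,I,I,M]
Op 5: C1 write [C1 write: invalidate ['C3=M'] -> C1=M] -> [I,M,I,I]
Op 6: C2 write [C2 write: invalidate ['C1=M'] -> C2=M] -> [I,I,M,I]
Op 7: C3 read [C3 read from I: others=['C2=M'] -> C3=S, others downsized to S] -> [I,I,S,S]

Answer: I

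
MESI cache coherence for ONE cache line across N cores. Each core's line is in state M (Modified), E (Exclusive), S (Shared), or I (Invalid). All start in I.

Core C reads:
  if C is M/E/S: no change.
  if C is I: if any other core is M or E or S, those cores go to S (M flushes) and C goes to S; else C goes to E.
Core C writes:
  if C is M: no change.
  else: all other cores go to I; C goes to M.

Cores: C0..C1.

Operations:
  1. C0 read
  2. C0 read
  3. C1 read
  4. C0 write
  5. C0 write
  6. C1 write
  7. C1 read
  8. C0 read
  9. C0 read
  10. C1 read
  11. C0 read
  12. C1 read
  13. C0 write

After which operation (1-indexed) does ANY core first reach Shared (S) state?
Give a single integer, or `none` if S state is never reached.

Op 1: C0 read [C0 read from I: no other sharers -> C0=E (exclusive)] -> [E,I]
Op 2: C0 read [C0 read: already in E, no change] -> [E,I]
Op 3: C1 read [C1 read from I: others=['C0=E'] -> C1=S, others downsized to S] -> [S,S]
  -> First S state at op 3; remaining ops need not be traced.

Answer: 3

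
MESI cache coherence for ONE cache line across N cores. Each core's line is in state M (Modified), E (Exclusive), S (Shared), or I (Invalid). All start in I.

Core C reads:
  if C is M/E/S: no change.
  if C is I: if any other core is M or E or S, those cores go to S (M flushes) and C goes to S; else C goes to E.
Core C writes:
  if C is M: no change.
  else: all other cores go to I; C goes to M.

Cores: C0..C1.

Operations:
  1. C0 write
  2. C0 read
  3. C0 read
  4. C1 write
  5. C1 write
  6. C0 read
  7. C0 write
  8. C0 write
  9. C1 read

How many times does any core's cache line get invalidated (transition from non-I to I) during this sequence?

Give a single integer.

Answer: 2

Derivation:
Op 1: C0 write [C0 write: invalidate none -> C0=M] -> [M,I] (invalidations this op: 0; running total: 0)
Op 2: C0 read [C0 read: already in M, no change] -> [M,I] (invalidations this op: 0; running total: 0)
Op 3: C0 read [C0 read: already in M, no change] -> [M,I] (invalidations this op: 0; running total: 0)
Op 4: C1 write [C1 write: invalidate ['C0=M'] -> C1=M] -> [I,M] (invalidations this op: 1; running total: 1)
Op 5: C1 write [C1 write: already M (modified), no change] -> [I,M] (invalidations this op: 0; running total: 1)
Op 6: C0 read [C0 read from I: others=['C1=M'] -> C0=S, others downsized to S] -> [S,S] (invalidations this op: 0; running total: 1)
Op 7: C0 write [C0 write: invalidate ['C1=S'] -> C0=M] -> [M,I] (invalidations this op: 1; running total: 2)
Op 8: C0 write [C0 write: already M (modified), no change] -> [M,I] (invalidations this op: 0; running total: 2)
Op 9: C1 read [C1 read from I: others=['C0=M'] -> C1=S, others downsized to S] -> [S,S] (invalidations this op: 0; running total: 2)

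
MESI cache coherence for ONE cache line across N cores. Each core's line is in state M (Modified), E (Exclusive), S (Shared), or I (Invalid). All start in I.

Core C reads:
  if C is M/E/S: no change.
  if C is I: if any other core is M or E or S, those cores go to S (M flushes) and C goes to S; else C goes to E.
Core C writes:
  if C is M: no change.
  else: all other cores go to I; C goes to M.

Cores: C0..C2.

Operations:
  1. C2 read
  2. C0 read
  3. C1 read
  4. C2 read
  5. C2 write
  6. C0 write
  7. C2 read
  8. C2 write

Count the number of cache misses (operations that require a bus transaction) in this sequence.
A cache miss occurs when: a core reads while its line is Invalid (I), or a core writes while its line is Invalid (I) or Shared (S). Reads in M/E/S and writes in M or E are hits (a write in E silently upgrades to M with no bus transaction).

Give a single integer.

Answer: 7

Derivation:
Op 1: C2 read [C2 read from I: no other sharers -> C2=E (exclusive)] -> [I,I,E] [MISS #1: read from I]
Op 2: C0 read [C0 read from I: others=['C2=E'] -> C0=S, others downsized to S] -> [S,I,S] [MISS #2: read from I]
Op 3: C1 read [C1 read from I: others=['C0=S', 'C2=S'] -> C1=S, others downsized to S] -> [S,S,S] [MISS #3: read from I]
Op 4: C2 read [C2 read: already in S, no change] -> [S,S,S] [hit: read from S]
Op 5: C2 write [C2 write: invalidate ['C0=S', 'C1=S'] -> C2=M] -> [I,I,M] [MISS #4: write from S]
Op 6: C0 write [C0 write: invalidate ['C2=M'] -> C0=M] -> [M,I,I] [MISS #5: write from I]
Op 7: C2 read [C2 read from I: others=['C0=M'] -> C2=S, others downsized to S] -> [S,I,S] [MISS #6: read from I]
Op 8: C2 write [C2 write: invalidate ['C0=S'] -> C2=M] -> [I,I,M] [MISS #7: write from S]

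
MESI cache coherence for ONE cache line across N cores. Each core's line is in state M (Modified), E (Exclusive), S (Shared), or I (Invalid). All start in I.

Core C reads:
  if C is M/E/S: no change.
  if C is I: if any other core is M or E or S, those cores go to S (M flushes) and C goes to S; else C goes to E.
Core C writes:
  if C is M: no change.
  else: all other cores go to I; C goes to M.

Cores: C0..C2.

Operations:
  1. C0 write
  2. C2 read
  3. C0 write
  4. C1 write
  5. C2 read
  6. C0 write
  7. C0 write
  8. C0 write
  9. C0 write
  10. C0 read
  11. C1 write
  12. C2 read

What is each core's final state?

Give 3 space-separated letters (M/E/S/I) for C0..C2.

Answer: I S S

Derivation:
Op 1: C0 write [C0 write: invalidate none -> C0=M] -> [M,I,I]
Op 2: C2 read [C2 read from I: others=['C0=M'] -> C2=S, others downsized to S] -> [S,I,S]
Op 3: C0 write [C0 write: invalidate ['C2=S'] -> C0=M] -> [M,I,I]
Op 4: C1 write [C1 write: invalidate ['C0=M'] -> C1=M] -> [I,M,I]
Op 5: C2 read [C2 read from I: others=['C1=M'] -> C2=S, others downsized to S] -> [I,S,S]
Op 6: C0 write [C0 write: invalidate ['C1=S', 'C2=S'] -> C0=M] -> [M,I,I]
Op 7: C0 write [C0 write: already M (modified), no change] -> [M,I,I]
Op 8: C0 write [C0 write: already M (modified), no change] -> [M,I,I]
Op 9: C0 write [C0 write: already M (modified), no change] -> [M,I,I]
Op 10: C0 read [C0 read: already in M, no change] -> [M,I,I]
Op 11: C1 write [C1 write: invalidate ['C0=M'] -> C1=M] -> [I,M,I]
Op 12: C2 read [C2 read from I: others=['C1=M'] -> C2=S, others downsized to S] -> [I,S,S]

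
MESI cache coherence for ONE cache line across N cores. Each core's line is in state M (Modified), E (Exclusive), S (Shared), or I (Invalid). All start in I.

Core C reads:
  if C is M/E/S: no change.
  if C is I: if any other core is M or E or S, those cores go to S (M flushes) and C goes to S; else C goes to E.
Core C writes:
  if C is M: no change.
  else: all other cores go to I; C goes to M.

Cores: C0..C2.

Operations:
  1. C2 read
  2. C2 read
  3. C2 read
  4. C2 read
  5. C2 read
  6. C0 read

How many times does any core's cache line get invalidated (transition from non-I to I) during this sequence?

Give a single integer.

Op 1: C2 read [C2 read from I: no other sharers -> C2=E (exclusive)] -> [I,I,E] (invalidations this op: 0; running total: 0)
Op 2: C2 read [C2 read: already in E, no change] -> [I,I,E] (invalidations this op: 0; running total: 0)
Op 3: C2 read [C2 read: already in E, no change] -> [I,I,E] (invalidations this op: 0; running total: 0)
Op 4: C2 read [C2 read: already in E, no change] -> [I,I,E] (invalidations this op: 0; running total: 0)
Op 5: C2 read [C2 read: already in E, no change] -> [I,I,E] (invalidations this op: 0; running total: 0)
Op 6: C0 read [C0 read from I: others=['C2=E'] -> C0=S, others downsized to S] -> [S,I,S] (invalidations this op: 0; running total: 0)

Answer: 0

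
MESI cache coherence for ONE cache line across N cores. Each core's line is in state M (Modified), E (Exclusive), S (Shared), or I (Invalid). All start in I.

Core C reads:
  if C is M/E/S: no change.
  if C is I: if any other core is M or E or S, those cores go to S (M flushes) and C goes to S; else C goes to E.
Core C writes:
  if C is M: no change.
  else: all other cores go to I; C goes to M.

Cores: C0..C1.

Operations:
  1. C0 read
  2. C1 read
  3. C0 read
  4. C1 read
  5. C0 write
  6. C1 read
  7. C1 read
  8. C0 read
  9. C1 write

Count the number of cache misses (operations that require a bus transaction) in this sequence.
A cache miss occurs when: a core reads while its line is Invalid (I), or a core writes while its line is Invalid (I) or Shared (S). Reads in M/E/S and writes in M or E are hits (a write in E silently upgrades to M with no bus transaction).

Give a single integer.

Answer: 5

Derivation:
Op 1: C0 read [C0 read from I: no other sharers -> C0=E (exclusive)] -> [E,I] [MISS #1: read from I]
Op 2: C1 read [C1 read from I: others=['C0=E'] -> C1=S, others downsized to S] -> [S,S] [MISS #2: read from I]
Op 3: C0 read [C0 read: already in S, no change] -> [S,S] [hit: read from S]
Op 4: C1 read [C1 read: already in S, no change] -> [S,S] [hit: read from S]
Op 5: C0 write [C0 write: invalidate ['C1=S'] -> C0=M] -> [M,I] [MISS #3: write from S]
Op 6: C1 read [C1 read from I: others=['C0=M'] -> C1=S, others downsized to S] -> [S,S] [MISS #4: read from I]
Op 7: C1 read [C1 read: already in S, no change] -> [S,S] [hit: read from S]
Op 8: C0 read [C0 read: already in S, no change] -> [S,S] [hit: read from S]
Op 9: C1 write [C1 write: invalidate ['C0=S'] -> C1=M] -> [I,M] [MISS #5: write from S]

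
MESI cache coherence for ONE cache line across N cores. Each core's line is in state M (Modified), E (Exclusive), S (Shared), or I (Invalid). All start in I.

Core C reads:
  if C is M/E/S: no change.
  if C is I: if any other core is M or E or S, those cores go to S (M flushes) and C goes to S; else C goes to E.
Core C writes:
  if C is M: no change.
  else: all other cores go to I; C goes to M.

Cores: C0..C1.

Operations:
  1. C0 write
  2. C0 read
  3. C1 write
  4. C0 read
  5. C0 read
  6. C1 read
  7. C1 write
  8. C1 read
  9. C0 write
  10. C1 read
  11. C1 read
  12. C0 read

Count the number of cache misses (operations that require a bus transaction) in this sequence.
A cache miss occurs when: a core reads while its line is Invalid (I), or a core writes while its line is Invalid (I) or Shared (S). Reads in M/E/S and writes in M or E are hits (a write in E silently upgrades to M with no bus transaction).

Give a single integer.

Answer: 6

Derivation:
Op 1: C0 write [C0 write: invalidate none -> C0=M] -> [M,I] [MISS #1: write from I]
Op 2: C0 read [C0 read: already in M, no change] -> [M,I] [hit: read from M]
Op 3: C1 write [C1 write: invalidate ['C0=M'] -> C1=M] -> [I,M] [MISS #2: write from I]
Op 4: C0 read [C0 read from I: others=['C1=M'] -> C0=S, others downsized to S] -> [S,S] [MISS #3: read from I]
Op 5: C0 read [C0 read: already in S, no change] -> [S,S] [hit: read from S]
Op 6: C1 read [C1 read: already in S, no change] -> [S,S] [hit: read from S]
Op 7: C1 write [C1 write: invalidate ['C0=S'] -> C1=M] -> [I,M] [MISS #4: write from S]
Op 8: C1 read [C1 read: already in M, no change] -> [I,M] [hit: read from M]
Op 9: C0 write [C0 write: invalidate ['C1=M'] -> C0=M] -> [M,I] [MISS #5: write from I]
Op 10: C1 read [C1 read from I: others=['C0=M'] -> C1=S, others downsized to S] -> [S,S] [MISS #6: read from I]
Op 11: C1 read [C1 read: already in S, no change] -> [S,S] [hit: read from S]
Op 12: C0 read [C0 read: already in S, no change] -> [S,S] [hit: read from S]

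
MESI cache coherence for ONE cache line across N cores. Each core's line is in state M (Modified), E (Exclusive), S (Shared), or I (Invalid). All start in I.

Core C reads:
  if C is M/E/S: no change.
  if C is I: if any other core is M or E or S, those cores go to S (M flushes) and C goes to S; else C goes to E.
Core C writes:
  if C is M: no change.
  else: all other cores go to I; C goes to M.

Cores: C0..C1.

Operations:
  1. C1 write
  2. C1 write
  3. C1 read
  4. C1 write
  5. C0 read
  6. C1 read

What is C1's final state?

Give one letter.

Op 1: C1 write [C1 write: invalidate none -> C1=M] -> [I,M]
Op 2: C1 write [C1 write: already M (modified), no change] -> [I,M]
Op 3: C1 read [C1 read: already in M, no change] -> [I,M]
Op 4: C1 write [C1 write: already M (modified), no change] -> [I,M]
Op 5: C0 read [C0 read from I: others=['C1=M'] -> C0=S, others downsized to S] -> [S,S]
Op 6: C1 read [C1 read: already in S, no change] -> [S,S]

Answer: S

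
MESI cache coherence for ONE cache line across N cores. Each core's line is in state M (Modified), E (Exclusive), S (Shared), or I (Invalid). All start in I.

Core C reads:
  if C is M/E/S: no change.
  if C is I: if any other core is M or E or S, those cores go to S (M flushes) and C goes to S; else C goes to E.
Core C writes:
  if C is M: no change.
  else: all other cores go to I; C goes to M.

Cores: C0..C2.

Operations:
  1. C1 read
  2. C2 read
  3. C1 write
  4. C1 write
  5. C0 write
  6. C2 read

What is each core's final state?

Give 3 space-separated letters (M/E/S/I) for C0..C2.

Answer: S I S

Derivation:
Op 1: C1 read [C1 read from I: no other sharers -> C1=E (exclusive)] -> [I,E,I]
Op 2: C2 read [C2 read from I: others=['C1=E'] -> C2=S, others downsized to S] -> [I,S,S]
Op 3: C1 write [C1 write: invalidate ['C2=S'] -> C1=M] -> [I,M,I]
Op 4: C1 write [C1 write: already M (modified), no change] -> [I,M,I]
Op 5: C0 write [C0 write: invalidate ['C1=M'] -> C0=M] -> [M,I,I]
Op 6: C2 read [C2 read from I: others=['C0=M'] -> C2=S, others downsized to S] -> [S,I,S]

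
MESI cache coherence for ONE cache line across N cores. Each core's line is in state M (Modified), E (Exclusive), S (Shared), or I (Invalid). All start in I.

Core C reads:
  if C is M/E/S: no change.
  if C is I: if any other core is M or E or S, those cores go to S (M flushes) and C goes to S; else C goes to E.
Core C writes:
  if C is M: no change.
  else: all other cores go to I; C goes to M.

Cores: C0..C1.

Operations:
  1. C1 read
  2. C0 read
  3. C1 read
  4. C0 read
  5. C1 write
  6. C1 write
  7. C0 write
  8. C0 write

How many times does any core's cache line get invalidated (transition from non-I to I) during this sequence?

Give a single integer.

Op 1: C1 read [C1 read from I: no other sharers -> C1=E (exclusive)] -> [I,E] (invalidations this op: 0; running total: 0)
Op 2: C0 read [C0 read from I: others=['C1=E'] -> C0=S, others downsized to S] -> [S,S] (invalidations this op: 0; running total: 0)
Op 3: C1 read [C1 read: already in S, no change] -> [S,S] (invalidations this op: 0; running total: 0)
Op 4: C0 read [C0 read: already in S, no change] -> [S,S] (invalidations this op: 0; running total: 0)
Op 5: C1 write [C1 write: invalidate ['C0=S'] -> C1=M] -> [I,M] (invalidations this op: 1; running total: 1)
Op 6: C1 write [C1 write: already M (modified), no change] -> [I,M] (invalidations this op: 0; running total: 1)
Op 7: C0 write [C0 write: invalidate ['C1=M'] -> C0=M] -> [M,I] (invalidations this op: 1; running total: 2)
Op 8: C0 write [C0 write: already M (modified), no change] -> [M,I] (invalidations this op: 0; running total: 2)

Answer: 2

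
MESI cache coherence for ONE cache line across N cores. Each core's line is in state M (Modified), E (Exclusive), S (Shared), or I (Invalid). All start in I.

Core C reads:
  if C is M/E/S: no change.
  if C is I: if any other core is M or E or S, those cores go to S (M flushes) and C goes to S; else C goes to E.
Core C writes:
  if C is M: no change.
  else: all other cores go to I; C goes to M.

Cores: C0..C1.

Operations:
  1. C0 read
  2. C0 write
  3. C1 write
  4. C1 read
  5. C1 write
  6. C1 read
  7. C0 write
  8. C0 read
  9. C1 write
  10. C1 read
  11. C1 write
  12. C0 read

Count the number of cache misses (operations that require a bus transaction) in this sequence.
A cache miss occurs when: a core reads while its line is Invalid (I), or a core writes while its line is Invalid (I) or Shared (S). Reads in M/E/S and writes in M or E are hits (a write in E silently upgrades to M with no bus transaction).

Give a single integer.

Answer: 5

Derivation:
Op 1: C0 read [C0 read from I: no other sharers -> C0=E (exclusive)] -> [E,I] [MISS #1: read from I]
Op 2: C0 write [C0 write: invalidate none -> C0=M] -> [M,I] [hit: write from E is a silent E->M upgrade, no bus transaction]
Op 3: C1 write [C1 write: invalidate ['C0=M'] -> C1=M] -> [I,M] [MISS #2: write from I]
Op 4: C1 read [C1 read: already in M, no change] -> [I,M] [hit: read from M]
Op 5: C1 write [C1 write: already M (modified), no change] -> [I,M] [hit: write from M]
Op 6: C1 read [C1 read: already in M, no change] -> [I,M] [hit: read from M]
Op 7: C0 write [C0 write: invalidate ['C1=M'] -> C0=M] -> [M,I] [MISS #3: write from I]
Op 8: C0 read [C0 read: already in M, no change] -> [M,I] [hit: read from M]
Op 9: C1 write [C1 write: invalidate ['C0=M'] -> C1=M] -> [I,M] [MISS #4: write from I]
Op 10: C1 read [C1 read: already in M, no change] -> [I,M] [hit: read from M]
Op 11: C1 write [C1 write: already M (modified), no change] -> [I,M] [hit: write from M]
Op 12: C0 read [C0 read from I: others=['C1=M'] -> C0=S, others downsized to S] -> [S,S] [MISS #5: read from I]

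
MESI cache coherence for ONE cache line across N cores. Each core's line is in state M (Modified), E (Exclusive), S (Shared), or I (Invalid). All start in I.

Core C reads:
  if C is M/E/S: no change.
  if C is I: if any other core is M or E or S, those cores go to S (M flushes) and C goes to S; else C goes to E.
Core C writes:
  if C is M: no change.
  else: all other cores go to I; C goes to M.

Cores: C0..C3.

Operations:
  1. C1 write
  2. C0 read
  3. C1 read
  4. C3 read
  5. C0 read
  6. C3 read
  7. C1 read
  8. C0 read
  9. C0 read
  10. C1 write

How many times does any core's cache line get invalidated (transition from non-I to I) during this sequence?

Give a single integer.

Answer: 2

Derivation:
Op 1: C1 write [C1 write: invalidate none -> C1=M] -> [I,M,I,I] (invalidations this op: 0; running total: 0)
Op 2: C0 read [C0 read from I: others=['C1=M'] -> C0=S, others downsized to S] -> [S,S,I,I] (invalidations this op: 0; running total: 0)
Op 3: C1 read [C1 read: already in S, no change] -> [S,S,I,I] (invalidations this op: 0; running total: 0)
Op 4: C3 read [C3 read from I: others=['C0=S', 'C1=S'] -> C3=S, others downsized to S] -> [S,S,I,S] (invalidations this op: 0; running total: 0)
Op 5: C0 read [C0 read: already in S, no change] -> [S,S,I,S] (invalidations this op: 0; running total: 0)
Op 6: C3 read [C3 read: already in S, no change] -> [S,S,I,S] (invalidations this op: 0; running total: 0)
Op 7: C1 read [C1 read: already in S, no change] -> [S,S,I,S] (invalidations this op: 0; running total: 0)
Op 8: C0 read [C0 read: already in S, no change] -> [S,S,I,S] (invalidations this op: 0; running total: 0)
Op 9: C0 read [C0 read: already in S, no change] -> [S,S,I,S] (invalidations this op: 0; running total: 0)
Op 10: C1 write [C1 write: invalidate ['C0=S', 'C3=S'] -> C1=M] -> [I,M,I,I] (invalidations this op: 2; running total: 2)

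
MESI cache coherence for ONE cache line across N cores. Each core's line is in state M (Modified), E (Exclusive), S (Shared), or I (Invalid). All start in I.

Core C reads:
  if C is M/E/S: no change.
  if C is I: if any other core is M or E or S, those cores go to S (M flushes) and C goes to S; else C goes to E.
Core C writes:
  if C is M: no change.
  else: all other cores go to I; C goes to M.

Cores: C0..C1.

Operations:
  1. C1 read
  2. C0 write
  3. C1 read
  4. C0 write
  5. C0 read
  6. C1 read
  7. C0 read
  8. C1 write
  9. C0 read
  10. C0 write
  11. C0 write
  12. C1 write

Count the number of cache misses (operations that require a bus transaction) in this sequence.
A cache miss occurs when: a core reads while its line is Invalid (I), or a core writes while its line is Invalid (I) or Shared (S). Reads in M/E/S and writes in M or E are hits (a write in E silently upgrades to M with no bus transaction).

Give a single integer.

Answer: 9

Derivation:
Op 1: C1 read [C1 read from I: no other sharers -> C1=E (exclusive)] -> [I,E] [MISS #1: read from I]
Op 2: C0 write [C0 write: invalidate ['C1=E'] -> C0=M] -> [M,I] [MISS #2: write from I]
Op 3: C1 read [C1 read from I: others=['C0=M'] -> C1=S, others downsized to S] -> [S,S] [MISS #3: read from I]
Op 4: C0 write [C0 write: invalidate ['C1=S'] -> C0=M] -> [M,I] [MISS #4: write from S]
Op 5: C0 read [C0 read: already in M, no change] -> [M,I] [hit: read from M]
Op 6: C1 read [C1 read from I: others=['C0=M'] -> C1=S, others downsized to S] -> [S,S] [MISS #5: read from I]
Op 7: C0 read [C0 read: already in S, no change] -> [S,S] [hit: read from S]
Op 8: C1 write [C1 write: invalidate ['C0=S'] -> C1=M] -> [I,M] [MISS #6: write from S]
Op 9: C0 read [C0 read from I: others=['C1=M'] -> C0=S, others downsized to S] -> [S,S] [MISS #7: read from I]
Op 10: C0 write [C0 write: invalidate ['C1=S'] -> C0=M] -> [M,I] [MISS #8: write from S]
Op 11: C0 write [C0 write: already M (modified), no change] -> [M,I] [hit: write from M]
Op 12: C1 write [C1 write: invalidate ['C0=M'] -> C1=M] -> [I,M] [MISS #9: write from I]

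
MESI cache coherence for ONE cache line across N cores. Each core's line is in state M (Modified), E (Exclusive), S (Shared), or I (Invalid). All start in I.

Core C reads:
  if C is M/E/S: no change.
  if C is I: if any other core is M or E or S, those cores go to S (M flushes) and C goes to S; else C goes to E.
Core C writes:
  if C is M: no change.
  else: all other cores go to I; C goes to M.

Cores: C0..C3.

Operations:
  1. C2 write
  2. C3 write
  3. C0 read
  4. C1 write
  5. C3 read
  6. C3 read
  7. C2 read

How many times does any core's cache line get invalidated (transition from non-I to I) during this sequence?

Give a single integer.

Answer: 3

Derivation:
Op 1: C2 write [C2 write: invalidate none -> C2=M] -> [I,I,M,I] (invalidations this op: 0; running total: 0)
Op 2: C3 write [C3 write: invalidate ['C2=M'] -> C3=M] -> [I,I,I,M] (invalidations this op: 1; running total: 1)
Op 3: C0 read [C0 read from I: others=['C3=M'] -> C0=S, others downsized to S] -> [S,I,I,S] (invalidations this op: 0; running total: 1)
Op 4: C1 write [C1 write: invalidate ['C0=S', 'C3=S'] -> C1=M] -> [I,M,I,I] (invalidations this op: 2; running total: 3)
Op 5: C3 read [C3 read from I: others=['C1=M'] -> C3=S, others downsized to S] -> [I,S,I,S] (invalidations this op: 0; running total: 3)
Op 6: C3 read [C3 read: already in S, no change] -> [I,S,I,S] (invalidations this op: 0; running total: 3)
Op 7: C2 read [C2 read from I: others=['C1=S', 'C3=S'] -> C2=S, others downsized to S] -> [I,S,S,S] (invalidations this op: 0; running total: 3)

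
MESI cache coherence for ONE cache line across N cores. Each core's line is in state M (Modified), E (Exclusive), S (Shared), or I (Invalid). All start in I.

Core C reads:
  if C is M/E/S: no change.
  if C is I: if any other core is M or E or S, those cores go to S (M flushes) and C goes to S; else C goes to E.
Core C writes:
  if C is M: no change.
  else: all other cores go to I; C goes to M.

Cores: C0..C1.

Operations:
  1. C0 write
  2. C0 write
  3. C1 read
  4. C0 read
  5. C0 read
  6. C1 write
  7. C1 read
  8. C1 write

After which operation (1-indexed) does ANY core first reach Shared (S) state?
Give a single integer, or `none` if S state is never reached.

Answer: 3

Derivation:
Op 1: C0 write [C0 write: invalidate none -> C0=M] -> [M,I]
Op 2: C0 write [C0 write: already M (modified), no change] -> [M,I]
Op 3: C1 read [C1 read from I: others=['C0=M'] -> C1=S, others downsized to S] -> [S,S]
  -> First S state at op 3; remaining ops need not be traced.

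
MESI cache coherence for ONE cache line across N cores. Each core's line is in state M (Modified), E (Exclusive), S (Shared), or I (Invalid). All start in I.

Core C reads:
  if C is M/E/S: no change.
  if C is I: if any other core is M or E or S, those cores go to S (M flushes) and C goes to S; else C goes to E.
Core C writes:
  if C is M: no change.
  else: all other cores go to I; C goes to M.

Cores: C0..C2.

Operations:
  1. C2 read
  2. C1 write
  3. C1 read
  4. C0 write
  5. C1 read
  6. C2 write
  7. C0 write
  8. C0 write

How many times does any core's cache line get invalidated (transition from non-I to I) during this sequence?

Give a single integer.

Answer: 5

Derivation:
Op 1: C2 read [C2 read from I: no other sharers -> C2=E (exclusive)] -> [I,I,E] (invalidations this op: 0; running total: 0)
Op 2: C1 write [C1 write: invalidate ['C2=E'] -> C1=M] -> [I,M,I] (invalidations this op: 1; running total: 1)
Op 3: C1 read [C1 read: already in M, no change] -> [I,M,I] (invalidations this op: 0; running total: 1)
Op 4: C0 write [C0 write: invalidate ['C1=M'] -> C0=M] -> [M,I,I] (invalidations this op: 1; running total: 2)
Op 5: C1 read [C1 read from I: others=['C0=M'] -> C1=S, others downsized to S] -> [S,S,I] (invalidations this op: 0; running total: 2)
Op 6: C2 write [C2 write: invalidate ['C0=S', 'C1=S'] -> C2=M] -> [I,I,M] (invalidations this op: 2; running total: 4)
Op 7: C0 write [C0 write: invalidate ['C2=M'] -> C0=M] -> [M,I,I] (invalidations this op: 1; running total: 5)
Op 8: C0 write [C0 write: already M (modified), no change] -> [M,I,I] (invalidations this op: 0; running total: 5)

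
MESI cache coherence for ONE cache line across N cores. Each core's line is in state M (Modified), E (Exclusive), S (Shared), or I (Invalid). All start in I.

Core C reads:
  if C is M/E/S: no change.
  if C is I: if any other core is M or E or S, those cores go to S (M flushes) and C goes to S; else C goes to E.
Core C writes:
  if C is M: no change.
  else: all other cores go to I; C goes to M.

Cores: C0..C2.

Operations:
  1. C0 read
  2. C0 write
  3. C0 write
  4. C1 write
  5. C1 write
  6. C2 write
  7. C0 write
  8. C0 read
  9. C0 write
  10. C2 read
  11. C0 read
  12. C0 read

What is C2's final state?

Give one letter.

Answer: S

Derivation:
Op 1: C0 read [C0 read from I: no other sharers -> C0=E (exclusive)] -> [E,I,I]
Op 2: C0 write [C0 write: invalidate none -> C0=M] -> [M,I,I]
Op 3: C0 write [C0 write: already M (modified), no change] -> [M,I,I]
Op 4: C1 write [C1 write: invalidate ['C0=M'] -> C1=M] -> [I,M,I]
Op 5: C1 write [C1 write: already M (modified), no change] -> [I,M,I]
Op 6: C2 write [C2 write: invalidate ['C1=M'] -> C2=M] -> [I,I,M]
Op 7: C0 write [C0 write: invalidate ['C2=M'] -> C0=M] -> [M,I,I]
Op 8: C0 read [C0 read: already in M, no change] -> [M,I,I]
Op 9: C0 write [C0 write: already M (modified), no change] -> [M,I,I]
Op 10: C2 read [C2 read from I: others=['C0=M'] -> C2=S, others downsized to S] -> [S,I,S]
Op 11: C0 read [C0 read: already in S, no change] -> [S,I,S]
Op 12: C0 read [C0 read: already in S, no change] -> [S,I,S]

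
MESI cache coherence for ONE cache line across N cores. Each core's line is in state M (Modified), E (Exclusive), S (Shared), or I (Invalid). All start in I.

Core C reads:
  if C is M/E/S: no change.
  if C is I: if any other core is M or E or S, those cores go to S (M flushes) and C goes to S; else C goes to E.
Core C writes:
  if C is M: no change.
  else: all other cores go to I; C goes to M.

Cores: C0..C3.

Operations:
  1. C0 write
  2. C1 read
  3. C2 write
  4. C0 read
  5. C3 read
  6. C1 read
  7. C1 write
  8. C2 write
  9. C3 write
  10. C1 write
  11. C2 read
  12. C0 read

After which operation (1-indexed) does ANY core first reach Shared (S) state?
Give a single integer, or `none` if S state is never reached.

Op 1: C0 write [C0 write: invalidate none -> C0=M] -> [M,I,I,I]
Op 2: C1 read [C1 read from I: others=['C0=M'] -> C1=S, others downsized to S] -> [S,S,I,I]
  -> First S state at op 2; remaining ops need not be traced.

Answer: 2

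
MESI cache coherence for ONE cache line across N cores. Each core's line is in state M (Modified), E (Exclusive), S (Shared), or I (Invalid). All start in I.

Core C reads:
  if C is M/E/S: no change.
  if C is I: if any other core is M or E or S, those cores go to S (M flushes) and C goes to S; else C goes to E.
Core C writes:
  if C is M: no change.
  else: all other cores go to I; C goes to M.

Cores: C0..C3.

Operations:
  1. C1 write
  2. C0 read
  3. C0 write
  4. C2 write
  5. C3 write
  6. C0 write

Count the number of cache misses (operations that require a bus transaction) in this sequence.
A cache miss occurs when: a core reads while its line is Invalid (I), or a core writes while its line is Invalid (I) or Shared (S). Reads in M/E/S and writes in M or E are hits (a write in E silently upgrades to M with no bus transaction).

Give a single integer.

Answer: 6

Derivation:
Op 1: C1 write [C1 write: invalidate none -> C1=M] -> [I,M,I,I] [MISS #1: write from I]
Op 2: C0 read [C0 read from I: others=['C1=M'] -> C0=S, others downsized to S] -> [S,S,I,I] [MISS #2: read from I]
Op 3: C0 write [C0 write: invalidate ['C1=S'] -> C0=M] -> [M,I,I,I] [MISS #3: write from S]
Op 4: C2 write [C2 write: invalidate ['C0=M'] -> C2=M] -> [I,I,M,I] [MISS #4: write from I]
Op 5: C3 write [C3 write: invalidate ['C2=M'] -> C3=M] -> [I,I,I,M] [MISS #5: write from I]
Op 6: C0 write [C0 write: invalidate ['C3=M'] -> C0=M] -> [M,I,I,I] [MISS #6: write from I]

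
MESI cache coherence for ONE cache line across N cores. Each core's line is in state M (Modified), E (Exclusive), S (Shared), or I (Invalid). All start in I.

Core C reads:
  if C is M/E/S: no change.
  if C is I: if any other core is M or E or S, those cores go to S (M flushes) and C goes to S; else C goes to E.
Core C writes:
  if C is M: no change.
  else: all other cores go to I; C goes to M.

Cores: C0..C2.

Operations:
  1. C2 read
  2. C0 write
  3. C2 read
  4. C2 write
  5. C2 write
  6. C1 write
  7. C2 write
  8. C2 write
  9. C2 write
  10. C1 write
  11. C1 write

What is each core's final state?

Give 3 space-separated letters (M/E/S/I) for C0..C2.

Op 1: C2 read [C2 read from I: no other sharers -> C2=E (exclusive)] -> [I,I,E]
Op 2: C0 write [C0 write: invalidate ['C2=E'] -> C0=M] -> [M,I,I]
Op 3: C2 read [C2 read from I: others=['C0=M'] -> C2=S, others downsized to S] -> [S,I,S]
Op 4: C2 write [C2 write: invalidate ['C0=S'] -> C2=M] -> [I,I,M]
Op 5: C2 write [C2 write: already M (modified), no change] -> [I,I,M]
Op 6: C1 write [C1 write: invalidate ['C2=M'] -> C1=M] -> [I,M,I]
Op 7: C2 write [C2 write: invalidate ['C1=M'] -> C2=M] -> [I,I,M]
Op 8: C2 write [C2 write: already M (modified), no change] -> [I,I,M]
Op 9: C2 write [C2 write: already M (modified), no change] -> [I,I,M]
Op 10: C1 write [C1 write: invalidate ['C2=M'] -> C1=M] -> [I,M,I]
Op 11: C1 write [C1 write: already M (modified), no change] -> [I,M,I]

Answer: I M I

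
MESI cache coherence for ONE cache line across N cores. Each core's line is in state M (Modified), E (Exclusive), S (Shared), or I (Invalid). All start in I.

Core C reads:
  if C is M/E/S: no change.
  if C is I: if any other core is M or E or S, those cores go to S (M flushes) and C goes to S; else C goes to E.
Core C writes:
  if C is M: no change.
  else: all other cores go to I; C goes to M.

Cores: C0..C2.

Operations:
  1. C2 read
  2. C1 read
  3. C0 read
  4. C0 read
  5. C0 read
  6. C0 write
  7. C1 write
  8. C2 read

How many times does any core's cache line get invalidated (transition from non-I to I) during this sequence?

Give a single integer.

Answer: 3

Derivation:
Op 1: C2 read [C2 read from I: no other sharers -> C2=E (exclusive)] -> [I,I,E] (invalidations this op: 0; running total: 0)
Op 2: C1 read [C1 read from I: others=['C2=E'] -> C1=S, others downsized to S] -> [I,S,S] (invalidations this op: 0; running total: 0)
Op 3: C0 read [C0 read from I: others=['C1=S', 'C2=S'] -> C0=S, others downsized to S] -> [S,S,S] (invalidations this op: 0; running total: 0)
Op 4: C0 read [C0 read: already in S, no change] -> [S,S,S] (invalidations this op: 0; running total: 0)
Op 5: C0 read [C0 read: already in S, no change] -> [S,S,S] (invalidations this op: 0; running total: 0)
Op 6: C0 write [C0 write: invalidate ['C1=S', 'C2=S'] -> C0=M] -> [M,I,I] (invalidations this op: 2; running total: 2)
Op 7: C1 write [C1 write: invalidate ['C0=M'] -> C1=M] -> [I,M,I] (invalidations this op: 1; running total: 3)
Op 8: C2 read [C2 read from I: others=['C1=M'] -> C2=S, others downsized to S] -> [I,S,S] (invalidations this op: 0; running total: 3)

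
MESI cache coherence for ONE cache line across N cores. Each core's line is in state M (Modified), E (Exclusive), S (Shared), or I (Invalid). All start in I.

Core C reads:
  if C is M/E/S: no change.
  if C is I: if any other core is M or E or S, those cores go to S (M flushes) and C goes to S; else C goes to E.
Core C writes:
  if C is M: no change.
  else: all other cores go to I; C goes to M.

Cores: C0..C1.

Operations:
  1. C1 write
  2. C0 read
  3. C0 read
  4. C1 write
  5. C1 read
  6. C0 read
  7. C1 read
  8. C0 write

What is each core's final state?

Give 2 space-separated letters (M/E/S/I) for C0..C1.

Answer: M I

Derivation:
Op 1: C1 write [C1 write: invalidate none -> C1=M] -> [I,M]
Op 2: C0 read [C0 read from I: others=['C1=M'] -> C0=S, others downsized to S] -> [S,S]
Op 3: C0 read [C0 read: already in S, no change] -> [S,S]
Op 4: C1 write [C1 write: invalidate ['C0=S'] -> C1=M] -> [I,M]
Op 5: C1 read [C1 read: already in M, no change] -> [I,M]
Op 6: C0 read [C0 read from I: others=['C1=M'] -> C0=S, others downsized to S] -> [S,S]
Op 7: C1 read [C1 read: already in S, no change] -> [S,S]
Op 8: C0 write [C0 write: invalidate ['C1=S'] -> C0=M] -> [M,I]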